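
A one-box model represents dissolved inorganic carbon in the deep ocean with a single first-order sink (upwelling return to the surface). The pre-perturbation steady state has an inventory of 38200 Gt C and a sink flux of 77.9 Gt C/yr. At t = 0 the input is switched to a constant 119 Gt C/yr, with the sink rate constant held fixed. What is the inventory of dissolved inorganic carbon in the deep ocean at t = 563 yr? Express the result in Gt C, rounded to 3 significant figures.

52000 Gt C

Residence time τ = M₀/F₀ = 490.4 yr. The eventual steady state is M_∞ = M₀·(F₁/F₀) = 38200 × 119/77.9 = 58354 Gt C.
The anomaly ΔM(t) = M(t) − M_∞ decays as ΔM₀·e^(−t/τ) with ΔM₀ = 38200 − 58354 = −20150 Gt C.
At t = 563 yr, e^(−t/τ) = e^(−1.148) = 0.3172, so ΔM = −6394 Gt C and M = 58354 − 6394 = 51961 Gt C.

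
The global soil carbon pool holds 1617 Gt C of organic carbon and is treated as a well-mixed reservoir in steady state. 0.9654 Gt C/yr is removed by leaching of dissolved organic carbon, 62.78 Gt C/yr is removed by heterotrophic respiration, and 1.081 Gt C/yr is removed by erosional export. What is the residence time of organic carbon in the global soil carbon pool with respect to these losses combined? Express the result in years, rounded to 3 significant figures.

24.9 yr

Total removal = 0.9654 + 62.78 + 1.081 = 64.826 Gt C/yr.
τ = M / ΣF_out = 1617 / 64.826 = 24.94 yr.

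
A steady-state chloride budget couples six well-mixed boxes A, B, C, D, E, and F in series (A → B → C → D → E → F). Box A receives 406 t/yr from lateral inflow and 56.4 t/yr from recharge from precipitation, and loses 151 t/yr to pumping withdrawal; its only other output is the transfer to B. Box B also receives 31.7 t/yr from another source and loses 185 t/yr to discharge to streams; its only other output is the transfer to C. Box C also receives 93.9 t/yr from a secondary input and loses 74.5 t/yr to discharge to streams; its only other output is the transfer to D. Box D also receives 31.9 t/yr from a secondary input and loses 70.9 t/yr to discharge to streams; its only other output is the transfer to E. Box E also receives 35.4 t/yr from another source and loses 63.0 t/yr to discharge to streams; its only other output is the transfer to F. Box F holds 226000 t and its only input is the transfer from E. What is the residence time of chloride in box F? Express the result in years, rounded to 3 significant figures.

2040 yr

Box A: F(A→B) = (406 + 56.4) − 151 = 311.40 t/yr.
Box B: F(B→C) = (311.40 + 31.7) − 185 = 158.10 t/yr.
Box C: F(C→D) = (158.10 + 93.9) − 74.5 = 177.50 t/yr.
Box D: F(D→E) = (177.50 + 31.9) − 70.9 = 138.50 t/yr.
Box E: F(E→F) = (138.50 + 35.4) − 63.0 = 110.90 t/yr.
Box F throughput = its input = 110.90 t/yr; τ = 226000 / 110.90 = 2038 yr.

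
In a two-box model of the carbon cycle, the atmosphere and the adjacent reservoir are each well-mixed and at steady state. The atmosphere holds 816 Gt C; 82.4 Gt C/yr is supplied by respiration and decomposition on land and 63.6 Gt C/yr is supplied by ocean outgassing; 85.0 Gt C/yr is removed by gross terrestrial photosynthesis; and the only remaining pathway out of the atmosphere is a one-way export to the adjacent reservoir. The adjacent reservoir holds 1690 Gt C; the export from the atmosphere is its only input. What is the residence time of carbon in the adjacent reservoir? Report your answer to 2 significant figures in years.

Balance the atmosphere: ΣF_in = 82.4 + 63.6 = 146.00 Gt C/yr.
Export to the adjacent reservoir = ΣF_in − (85.0) = 61.000 Gt C/yr.
At steady state the output of the adjacent reservoir equals its input, 61.000 Gt C/yr.
τ = M / F = 1690 / 61.000 = 27.70 yr.

28 yr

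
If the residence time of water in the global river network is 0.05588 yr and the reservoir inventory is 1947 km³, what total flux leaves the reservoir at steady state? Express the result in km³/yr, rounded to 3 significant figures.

34800 km³/yr

F = M / τ = 1947 / 0.05588 = 34840 km³/yr.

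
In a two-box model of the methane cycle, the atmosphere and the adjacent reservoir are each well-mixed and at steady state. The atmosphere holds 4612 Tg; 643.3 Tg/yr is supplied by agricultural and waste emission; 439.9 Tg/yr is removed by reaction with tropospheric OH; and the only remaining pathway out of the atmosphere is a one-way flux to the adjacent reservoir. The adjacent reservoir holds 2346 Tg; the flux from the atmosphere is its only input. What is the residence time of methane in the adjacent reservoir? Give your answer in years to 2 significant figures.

12 yr

Balance the atmosphere: ΣF_in = 643.30 Tg/yr.
Flux to the adjacent reservoir = ΣF_in − (439.9) = 203.40 Tg/yr.
At steady state the output of the adjacent reservoir equals its input, 203.40 Tg/yr.
τ = M / F = 2346 / 203.40 = 11.53 yr.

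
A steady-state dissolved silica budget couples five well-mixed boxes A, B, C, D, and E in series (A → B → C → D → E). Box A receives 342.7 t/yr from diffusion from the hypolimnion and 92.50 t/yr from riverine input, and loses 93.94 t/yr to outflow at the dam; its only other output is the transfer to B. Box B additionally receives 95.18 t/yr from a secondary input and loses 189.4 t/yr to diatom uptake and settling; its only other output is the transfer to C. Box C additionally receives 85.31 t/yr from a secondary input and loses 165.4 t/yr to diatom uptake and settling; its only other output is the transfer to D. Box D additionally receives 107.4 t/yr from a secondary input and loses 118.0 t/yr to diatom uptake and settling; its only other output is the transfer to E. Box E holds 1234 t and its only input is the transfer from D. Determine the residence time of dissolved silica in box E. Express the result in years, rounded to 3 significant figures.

7.89 yr

Box A: F(A→B) = (342.7 + 92.50) − 93.94 = 341.26 t/yr.
Box B: F(B→C) = (341.26 + 95.18) − 189.4 = 247.04 t/yr.
Box C: F(C→D) = (247.04 + 85.31) − 165.4 = 166.95 t/yr.
Box D: F(D→E) = (166.95 + 107.4) − 118.0 = 156.35 t/yr.
Box E throughput = its input = 156.35 t/yr; τ = 1234 / 156.35 = 7.893 yr.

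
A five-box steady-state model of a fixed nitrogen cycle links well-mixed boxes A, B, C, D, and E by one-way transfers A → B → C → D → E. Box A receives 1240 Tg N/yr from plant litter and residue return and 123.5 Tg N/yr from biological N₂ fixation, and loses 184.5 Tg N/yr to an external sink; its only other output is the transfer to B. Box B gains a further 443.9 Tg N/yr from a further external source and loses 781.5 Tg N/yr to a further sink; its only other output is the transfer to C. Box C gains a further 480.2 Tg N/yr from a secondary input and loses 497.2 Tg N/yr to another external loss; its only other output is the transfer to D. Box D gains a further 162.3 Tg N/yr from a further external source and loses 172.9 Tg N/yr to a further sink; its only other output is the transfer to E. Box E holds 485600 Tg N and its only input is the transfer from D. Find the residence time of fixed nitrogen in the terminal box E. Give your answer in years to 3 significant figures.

Box A: F(A→B) = (1240 + 123.5) − 184.5 = 1179.0 Tg N/yr.
Box B: F(B→C) = (1179.0 + 443.9) − 781.5 = 841.40 Tg N/yr.
Box C: F(C→D) = (841.40 + 480.2) − 497.2 = 824.40 Tg N/yr.
Box D: F(D→E) = (824.40 + 162.3) − 172.9 = 813.80 Tg N/yr.
Box E throughput = its input = 813.80 Tg N/yr; τ = 485600 / 813.80 = 596.7 yr.

597 yr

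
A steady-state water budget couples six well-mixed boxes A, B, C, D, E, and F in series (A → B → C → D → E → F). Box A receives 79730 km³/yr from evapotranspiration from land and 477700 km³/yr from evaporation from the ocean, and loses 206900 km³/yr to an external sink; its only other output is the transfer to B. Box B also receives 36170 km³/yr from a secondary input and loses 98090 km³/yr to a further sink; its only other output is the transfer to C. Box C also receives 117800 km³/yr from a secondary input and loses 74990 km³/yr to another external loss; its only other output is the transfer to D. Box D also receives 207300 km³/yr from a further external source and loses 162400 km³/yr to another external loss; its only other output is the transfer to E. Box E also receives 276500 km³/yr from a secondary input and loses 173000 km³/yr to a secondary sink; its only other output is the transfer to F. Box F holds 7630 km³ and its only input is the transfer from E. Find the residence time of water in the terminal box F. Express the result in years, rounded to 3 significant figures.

0.0159 yr

Box A: F(A→B) = (79730 + 477700) − 206900 = 350530 km³/yr.
Box B: F(B→C) = (350530 + 36170) − 98090 = 288610 km³/yr.
Box C: F(C→D) = (288610 + 117800) − 74990 = 331420 km³/yr.
Box D: F(D→E) = (331420 + 207300) − 162400 = 376320 km³/yr.
Box E: F(E→F) = (376320 + 276500) − 173000 = 479820 km³/yr.
Box F throughput = its input = 479820 km³/yr; τ = 7630 / 479820 = 0.01590 yr.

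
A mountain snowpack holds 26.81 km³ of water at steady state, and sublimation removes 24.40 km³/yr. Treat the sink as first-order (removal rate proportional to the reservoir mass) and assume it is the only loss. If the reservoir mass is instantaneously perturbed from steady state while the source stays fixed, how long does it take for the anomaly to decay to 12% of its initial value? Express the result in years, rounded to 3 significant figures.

2.33 yr

For a linear reservoir the anomaly decays as exp(−t/τ) with τ = M/F = 26.81/24.40 = 1.099 yr.
exp(−t/τ) = 0.12 ⇒ t = −τ ln(0.12) = 1.099 × 2.120 = 2.330 yr.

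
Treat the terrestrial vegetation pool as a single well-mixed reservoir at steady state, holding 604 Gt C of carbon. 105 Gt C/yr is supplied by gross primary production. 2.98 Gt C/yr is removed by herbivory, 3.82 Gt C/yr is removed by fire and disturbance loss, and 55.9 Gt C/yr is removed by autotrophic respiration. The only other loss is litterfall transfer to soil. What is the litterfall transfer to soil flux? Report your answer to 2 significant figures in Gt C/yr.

42 Gt C/yr

At steady state ΣF_in = ΣF_out.
ΣF_in = 105.00 Gt C/yr.
Litterfall transfer to soil flux = ΣF_in − (2.98 + 3.82 + 55.9) = 105.00 − 62.70 = 42.30 Gt C/yr.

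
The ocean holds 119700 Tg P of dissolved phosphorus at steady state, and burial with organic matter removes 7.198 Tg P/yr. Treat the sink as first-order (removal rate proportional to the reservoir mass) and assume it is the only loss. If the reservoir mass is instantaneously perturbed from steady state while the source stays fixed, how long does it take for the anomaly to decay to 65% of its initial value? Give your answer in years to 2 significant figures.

For a linear reservoir the anomaly decays as exp(−t/τ) with τ = M/F = 119700/7.198 = 16630 yr.
exp(−t/τ) = 0.65 ⇒ t = −τ ln(0.65) = 16630 × 0.4308 = 7164 yr.

7200 yr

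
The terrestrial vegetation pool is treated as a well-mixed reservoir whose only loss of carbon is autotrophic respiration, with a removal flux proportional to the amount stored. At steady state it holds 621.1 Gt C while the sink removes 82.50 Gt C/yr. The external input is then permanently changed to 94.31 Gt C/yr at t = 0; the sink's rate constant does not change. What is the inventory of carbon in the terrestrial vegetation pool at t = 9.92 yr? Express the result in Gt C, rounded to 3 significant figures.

686 Gt C

τ = M₀/F₀ = 621.1/82.50 = 7.528 yr; rate constant k = 1/τ.
New steady state M_∞ = F₁/k = F₁·τ = 94.31 × 7.528 = 710.01 Gt C.
M(t) = M_∞ + (M₀ − M_∞)·e^(−t/τ); t/τ = 9.92/7.528 = 1.318, so e^(−t/τ) = 0.2678.
M(t) = 710.01 − 88.91 × 0.2678 = 686.20 Gt C.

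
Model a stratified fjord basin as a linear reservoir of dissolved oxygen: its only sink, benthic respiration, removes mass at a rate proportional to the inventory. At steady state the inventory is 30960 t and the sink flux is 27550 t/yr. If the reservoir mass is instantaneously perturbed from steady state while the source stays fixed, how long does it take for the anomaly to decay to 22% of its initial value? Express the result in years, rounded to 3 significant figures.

1.70 yr

For a linear reservoir the anomaly decays as exp(−t/τ) with τ = M/F = 30960/27550 = 1.124 yr.
exp(−t/τ) = 0.22 ⇒ t = −τ ln(0.22) = 1.124 × 1.514 = 1.702 yr.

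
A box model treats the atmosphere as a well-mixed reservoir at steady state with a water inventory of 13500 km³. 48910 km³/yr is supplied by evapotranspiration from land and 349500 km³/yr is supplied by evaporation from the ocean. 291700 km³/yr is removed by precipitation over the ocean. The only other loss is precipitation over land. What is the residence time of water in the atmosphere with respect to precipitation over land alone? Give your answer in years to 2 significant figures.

At steady state ΣF_in = ΣF_out.
ΣF_in = 48910 + 349500 = 398410 km³/yr.
Precipitation over land flux = ΣF_in − (291700) = 398410 − 291700 = 106700 km³/yr.
τ = M / F = 13500 / 106700 = 0.1265 yr.

0.13 yr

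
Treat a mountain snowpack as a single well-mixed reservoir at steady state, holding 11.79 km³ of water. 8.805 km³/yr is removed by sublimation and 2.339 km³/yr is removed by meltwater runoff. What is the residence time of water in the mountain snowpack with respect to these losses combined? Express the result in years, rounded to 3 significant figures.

1.06 yr

Total removal = 8.805 + 2.339 = 11.144 km³/yr.
τ = M / ΣF_out = 11.79 / 11.144 = 1.058 yr.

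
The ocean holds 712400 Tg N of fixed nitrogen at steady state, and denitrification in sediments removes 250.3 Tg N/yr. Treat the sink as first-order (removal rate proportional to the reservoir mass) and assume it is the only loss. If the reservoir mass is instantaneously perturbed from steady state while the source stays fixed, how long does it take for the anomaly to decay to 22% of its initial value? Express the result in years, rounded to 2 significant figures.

For a linear reservoir the anomaly decays as exp(−t/τ) with τ = M/F = 712400/250.3 = 2846 yr.
exp(−t/τ) = 0.22 ⇒ t = −τ ln(0.22) = 2846 × 1.514 = 4309 yr.

4300 yr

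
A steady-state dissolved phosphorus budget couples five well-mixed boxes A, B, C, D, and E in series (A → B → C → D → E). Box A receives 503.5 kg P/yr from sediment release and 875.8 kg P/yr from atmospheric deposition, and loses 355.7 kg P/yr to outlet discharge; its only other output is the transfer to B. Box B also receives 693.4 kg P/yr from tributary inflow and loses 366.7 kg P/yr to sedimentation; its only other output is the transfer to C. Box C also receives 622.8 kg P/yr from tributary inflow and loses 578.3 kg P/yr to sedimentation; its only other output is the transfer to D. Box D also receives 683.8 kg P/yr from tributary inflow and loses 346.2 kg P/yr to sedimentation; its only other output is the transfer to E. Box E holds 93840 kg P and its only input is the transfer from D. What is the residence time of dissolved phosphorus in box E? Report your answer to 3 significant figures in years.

54.2 yr

Box A: F(A→B) = (503.5 + 875.8) − 355.7 = 1023.6 kg P/yr.
Box B: F(B→C) = (1023.6 + 693.4) − 366.7 = 1350.3 kg P/yr.
Box C: F(C→D) = (1350.3 + 622.8) − 578.3 = 1394.8 kg P/yr.
Box D: F(D→E) = (1394.8 + 683.8) − 346.2 = 1732.4 kg P/yr.
Box E throughput = its input = 1732.4 kg P/yr; τ = 93840 / 1732.4 = 54.17 yr.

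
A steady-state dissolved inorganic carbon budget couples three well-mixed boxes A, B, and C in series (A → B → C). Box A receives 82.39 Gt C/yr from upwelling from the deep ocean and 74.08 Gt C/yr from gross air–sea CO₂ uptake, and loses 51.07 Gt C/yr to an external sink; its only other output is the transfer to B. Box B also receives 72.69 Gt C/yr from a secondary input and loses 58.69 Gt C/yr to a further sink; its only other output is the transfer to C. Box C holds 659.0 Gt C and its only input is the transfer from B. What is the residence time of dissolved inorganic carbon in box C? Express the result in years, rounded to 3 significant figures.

5.52 yr

Box A: F(A→B) = (82.39 + 74.08) − 51.07 = 105.40 Gt C/yr.
Box B: F(B→C) = (105.40 + 72.69) − 58.69 = 119.40 Gt C/yr.
Box C throughput = its input = 119.40 Gt C/yr; τ = 659.0 / 119.40 = 5.519 yr.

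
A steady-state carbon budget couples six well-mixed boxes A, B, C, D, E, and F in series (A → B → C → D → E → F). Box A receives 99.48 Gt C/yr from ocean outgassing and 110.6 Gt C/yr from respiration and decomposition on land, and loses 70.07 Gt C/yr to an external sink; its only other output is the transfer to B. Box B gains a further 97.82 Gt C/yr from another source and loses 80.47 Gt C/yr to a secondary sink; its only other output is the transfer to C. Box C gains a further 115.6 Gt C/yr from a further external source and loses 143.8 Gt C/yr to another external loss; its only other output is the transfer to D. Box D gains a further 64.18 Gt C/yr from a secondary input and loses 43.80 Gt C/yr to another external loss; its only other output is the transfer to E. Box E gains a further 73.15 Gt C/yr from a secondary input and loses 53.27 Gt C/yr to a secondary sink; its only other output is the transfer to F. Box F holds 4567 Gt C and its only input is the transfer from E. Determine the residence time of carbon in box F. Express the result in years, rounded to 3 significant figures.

Box A: F(A→B) = (99.48 + 110.6) − 70.07 = 140.01 Gt C/yr.
Box B: F(B→C) = (140.01 + 97.82) − 80.47 = 157.36 Gt C/yr.
Box C: F(C→D) = (157.36 + 115.6) − 143.8 = 129.16 Gt C/yr.
Box D: F(D→E) = (129.16 + 64.18) − 43.80 = 149.54 Gt C/yr.
Box E: F(E→F) = (149.54 + 73.15) − 53.27 = 169.42 Gt C/yr.
Box F throughput = its input = 169.42 Gt C/yr; τ = 4567 / 169.42 = 26.96 yr.

27.0 yr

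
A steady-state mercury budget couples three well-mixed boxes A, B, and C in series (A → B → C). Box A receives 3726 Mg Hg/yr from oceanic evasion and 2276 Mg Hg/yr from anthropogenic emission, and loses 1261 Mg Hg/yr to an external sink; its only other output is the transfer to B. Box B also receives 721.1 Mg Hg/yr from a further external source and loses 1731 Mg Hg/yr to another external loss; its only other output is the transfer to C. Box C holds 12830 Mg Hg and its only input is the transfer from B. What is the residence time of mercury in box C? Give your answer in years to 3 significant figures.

3.44 yr

Box A: F(A→B) = (3726 + 2276) − 1261 = 4741.0 Mg Hg/yr.
Box B: F(B→C) = (4741.0 + 721.1) − 1731 = 3731.1 Mg Hg/yr.
Box C throughput = its input = 3731.1 Mg Hg/yr; τ = 12830 / 3731.1 = 3.439 yr.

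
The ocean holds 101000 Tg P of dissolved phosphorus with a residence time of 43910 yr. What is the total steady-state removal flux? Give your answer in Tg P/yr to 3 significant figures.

2.30 Tg P/yr

F = M / τ = 101000 / 43910 = 2.300 Tg P/yr.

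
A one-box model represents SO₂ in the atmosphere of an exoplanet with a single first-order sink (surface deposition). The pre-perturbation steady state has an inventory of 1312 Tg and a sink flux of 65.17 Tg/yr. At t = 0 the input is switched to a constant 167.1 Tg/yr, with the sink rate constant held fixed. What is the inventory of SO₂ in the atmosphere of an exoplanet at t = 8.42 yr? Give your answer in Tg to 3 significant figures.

The sink rate constant is k = F₀/M₀ = 65.17/1312 = 0.04967 yr⁻¹.
Solving dM/dt = F₁ − kM with M(0) = M₀ gives M(t) = F₁/k + (M₀ − F₁/k)·e^(−kt).
F₁/k = 167.1/0.04967 = 3364.1 Tg; kt = 0.04967 × 8.42 = 0.4182, e^(−kt) = 0.6582.
M(8.42) = 3364.1 + (1312 − 3364.1) × 0.6582 = 3364.1 − 1351 = 2013.4 Tg.

2010 Tg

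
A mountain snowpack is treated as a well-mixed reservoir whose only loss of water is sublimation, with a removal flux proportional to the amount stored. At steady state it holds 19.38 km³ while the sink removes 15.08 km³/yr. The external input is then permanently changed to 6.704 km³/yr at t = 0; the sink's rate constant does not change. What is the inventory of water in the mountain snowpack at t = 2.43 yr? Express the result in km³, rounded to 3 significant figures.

10.2 km³

τ = M₀/F₀ = 19.38/15.08 = 1.285 yr; rate constant k = 1/τ.
New steady state M_∞ = F₁/k = F₁·τ = 6.704 × 1.285 = 8.6156 km³.
M(t) = M_∞ + (M₀ − M_∞)·e^(−t/τ); t/τ = 2.43/1.285 = 1.891, so e^(−t/τ) = 0.1509.
M(t) = 8.6156 + 10.76 × 0.1509 = 10.240 km³.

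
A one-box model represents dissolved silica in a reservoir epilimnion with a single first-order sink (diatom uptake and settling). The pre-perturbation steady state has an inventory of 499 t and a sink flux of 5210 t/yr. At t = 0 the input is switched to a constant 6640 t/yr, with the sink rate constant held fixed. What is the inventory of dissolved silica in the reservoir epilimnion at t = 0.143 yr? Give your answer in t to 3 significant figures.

The sink rate constant is k = F₀/M₀ = 5210/499 = 10.44 yr⁻¹.
Solving dM/dt = F₁ − kM with M(0) = M₀ gives M(t) = F₁/k + (M₀ − F₁/k)·e^(−kt).
F₁/k = 6640/10.44 = 635.96 t; kt = 10.44 × 0.143 = 1.493, e^(−kt) = 0.2247.
M(0.143) = 635.96 + (499 − 635.96) × 0.2247 = 635.96 − 30.77 = 605.19 t.

605 t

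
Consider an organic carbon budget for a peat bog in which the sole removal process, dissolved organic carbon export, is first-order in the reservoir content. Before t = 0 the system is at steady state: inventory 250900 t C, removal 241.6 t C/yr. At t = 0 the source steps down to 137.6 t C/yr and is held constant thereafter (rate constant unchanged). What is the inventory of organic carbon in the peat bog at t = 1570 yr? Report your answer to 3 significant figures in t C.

167000 t C

Residence time τ = M₀/F₀ = 1038 yr. The eventual steady state is M_∞ = M₀·(F₁/F₀) = 250900 × 137.6/241.6 = 142900 t C.
The anomaly ΔM(t) = M(t) − M_∞ decays as ΔM₀·e^(−t/τ) with ΔM₀ = 250900 − 142900 = 108000 t C.
At t = 1570 yr, e^(−t/τ) = e^(−1.512) = 0.2205, so ΔM = 23820 t C and M = 142900 + 23820 = 166710 t C.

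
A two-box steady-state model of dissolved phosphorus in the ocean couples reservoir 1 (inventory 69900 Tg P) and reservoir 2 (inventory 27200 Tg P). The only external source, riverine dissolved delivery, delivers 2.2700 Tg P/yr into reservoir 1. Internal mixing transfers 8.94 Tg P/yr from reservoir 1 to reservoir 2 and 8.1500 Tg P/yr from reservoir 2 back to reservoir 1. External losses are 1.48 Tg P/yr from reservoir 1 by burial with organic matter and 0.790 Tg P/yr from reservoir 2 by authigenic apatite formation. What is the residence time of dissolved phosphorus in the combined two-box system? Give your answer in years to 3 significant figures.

42800 yr

Treat the two boxes together as one reservoir: the mixing fluxes between them are internal recycling, so τ = ΣM / Σ(external losses).
M_total = 69900 + 27200 = 97100 Tg P.
ΣF_external_out = 1.48 + 0.790 = 2.2700 Tg P/yr.
τ = M_total / ΣF_ext = 97100 / 2.2700 = 42780 yr.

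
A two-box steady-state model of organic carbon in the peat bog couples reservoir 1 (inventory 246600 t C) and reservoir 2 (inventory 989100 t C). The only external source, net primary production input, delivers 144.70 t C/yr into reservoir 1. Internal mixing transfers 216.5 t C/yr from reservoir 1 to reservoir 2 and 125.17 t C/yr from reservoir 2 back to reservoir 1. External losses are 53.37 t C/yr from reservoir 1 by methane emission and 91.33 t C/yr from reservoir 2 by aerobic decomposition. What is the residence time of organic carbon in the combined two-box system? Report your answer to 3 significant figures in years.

8540 yr

Residence time in the combined system uses the total inventory and the total *external* removal — internal exchanges between the two boxes cancel.
M_total = 246600 + 989100 = 1.2357×10^6 t C.
ΣF_external_out = 53.37 + 91.33 = 144.70 t C/yr.
τ = M_total / ΣF_ext = 1.2357×10^6 / 144.70 = 8540 yr.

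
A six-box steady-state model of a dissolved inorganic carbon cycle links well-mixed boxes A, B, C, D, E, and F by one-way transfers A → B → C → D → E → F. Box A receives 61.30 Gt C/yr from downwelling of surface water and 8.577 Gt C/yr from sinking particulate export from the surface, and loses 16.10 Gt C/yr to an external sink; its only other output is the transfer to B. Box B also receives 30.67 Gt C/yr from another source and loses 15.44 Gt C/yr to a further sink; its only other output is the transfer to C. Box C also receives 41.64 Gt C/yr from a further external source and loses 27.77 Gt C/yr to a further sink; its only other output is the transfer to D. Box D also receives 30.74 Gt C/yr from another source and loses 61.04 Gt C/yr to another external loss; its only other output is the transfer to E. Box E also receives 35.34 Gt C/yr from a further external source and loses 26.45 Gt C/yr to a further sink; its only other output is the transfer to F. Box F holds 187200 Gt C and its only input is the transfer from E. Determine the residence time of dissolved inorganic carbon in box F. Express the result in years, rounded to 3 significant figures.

3050 yr

Box A: F(A→B) = (61.30 + 8.577) − 16.10 = 53.777 Gt C/yr.
Box B: F(B→C) = (53.777 + 30.67) − 15.44 = 69.007 Gt C/yr.
Box C: F(C→D) = (69.007 + 41.64) − 27.77 = 82.877 Gt C/yr.
Box D: F(D→E) = (82.877 + 30.74) − 61.04 = 52.577 Gt C/yr.
Box E: F(E→F) = (52.577 + 35.34) − 26.45 = 61.467 Gt C/yr.
Box F throughput = its input = 61.467 Gt C/yr; τ = 187200 / 61.467 = 3046 yr.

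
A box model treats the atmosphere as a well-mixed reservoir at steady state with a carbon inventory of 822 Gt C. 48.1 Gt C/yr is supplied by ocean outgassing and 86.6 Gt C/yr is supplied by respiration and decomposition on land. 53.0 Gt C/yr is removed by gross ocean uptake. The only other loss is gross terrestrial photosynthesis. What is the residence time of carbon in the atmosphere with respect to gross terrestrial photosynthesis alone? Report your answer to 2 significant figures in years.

10 yr

At steady state ΣF_in = ΣF_out.
ΣF_in = 48.1 + 86.6 = 134.70 Gt C/yr.
Gross terrestrial photosynthesis flux = ΣF_in − (53.0) = 134.70 − 53.00 = 81.70 Gt C/yr.
τ = M / F = 822 / 81.70 = 10.06 yr.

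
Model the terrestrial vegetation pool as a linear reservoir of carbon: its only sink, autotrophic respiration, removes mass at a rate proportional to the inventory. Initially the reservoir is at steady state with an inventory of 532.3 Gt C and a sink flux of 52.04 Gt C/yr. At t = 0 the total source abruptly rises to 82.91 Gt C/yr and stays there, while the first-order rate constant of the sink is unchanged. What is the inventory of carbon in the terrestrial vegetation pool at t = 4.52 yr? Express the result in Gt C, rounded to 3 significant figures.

645 Gt C

τ = M₀/F₀ = 532.3/52.04 = 10.23 yr; rate constant k = 1/τ.
New steady state M_∞ = F₁/k = F₁·τ = 82.91 × 10.23 = 848.06 Gt C.
M(t) = M_∞ + (M₀ − M_∞)·e^(−t/τ); t/τ = 4.52/10.23 = 0.4419, so e^(−t/τ) = 0.6428.
M(t) = 848.06 − 315.8 × 0.6428 = 645.08 Gt C.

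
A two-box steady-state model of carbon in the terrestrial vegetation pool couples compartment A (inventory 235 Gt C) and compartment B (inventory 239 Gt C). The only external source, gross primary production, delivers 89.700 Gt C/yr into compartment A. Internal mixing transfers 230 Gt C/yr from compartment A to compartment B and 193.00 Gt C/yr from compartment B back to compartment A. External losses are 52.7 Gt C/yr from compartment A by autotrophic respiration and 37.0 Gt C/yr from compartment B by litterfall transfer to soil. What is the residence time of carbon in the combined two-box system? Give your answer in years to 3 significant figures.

5.28 yr

For the system as a whole, the A↔B exchange is internal and contributes nothing to the throughput; only the external sinks remove mass.
M_total = 235 + 239 = 474.00 Gt C.
ΣF_external_out = 52.7 + 37.0 = 89.700 Gt C/yr.
τ = M_total / ΣF_ext = 474.00 / 89.700 = 5.284 yr.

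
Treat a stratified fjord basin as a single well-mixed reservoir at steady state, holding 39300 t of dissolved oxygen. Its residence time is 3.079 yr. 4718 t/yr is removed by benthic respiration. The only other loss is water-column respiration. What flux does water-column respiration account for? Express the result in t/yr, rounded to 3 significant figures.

Total removal F = M/τ = 39300 / 3.079 = 12760 t/yr.
Water-column respiration = F − (4718) = 12760 − 4718 = 8046 t/yr.

8050 t/yr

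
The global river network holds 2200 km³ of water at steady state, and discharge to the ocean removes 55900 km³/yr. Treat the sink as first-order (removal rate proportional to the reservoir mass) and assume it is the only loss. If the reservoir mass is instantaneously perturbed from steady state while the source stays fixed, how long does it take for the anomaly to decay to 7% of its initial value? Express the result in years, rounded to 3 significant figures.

For a linear reservoir the anomaly decays as exp(−t/τ) with τ = M/F = 2200/55900 = 0.03936 yr.
exp(−t/τ) = 0.07 ⇒ t = −τ ln(0.07) = 0.03936 × 2.659 = 0.1047 yr.

0.105 yr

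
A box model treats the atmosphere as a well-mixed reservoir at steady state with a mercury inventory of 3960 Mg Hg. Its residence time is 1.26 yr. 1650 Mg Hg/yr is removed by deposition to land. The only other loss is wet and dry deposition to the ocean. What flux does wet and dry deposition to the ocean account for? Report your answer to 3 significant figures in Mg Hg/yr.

Total removal F = M/τ = 3960 / 1.26 = 3143 Mg Hg/yr.
Wet and dry deposition to the ocean = F − (1650) = 3143 − 1650 = 1493 Mg Hg/yr.

1490 Mg Hg/yr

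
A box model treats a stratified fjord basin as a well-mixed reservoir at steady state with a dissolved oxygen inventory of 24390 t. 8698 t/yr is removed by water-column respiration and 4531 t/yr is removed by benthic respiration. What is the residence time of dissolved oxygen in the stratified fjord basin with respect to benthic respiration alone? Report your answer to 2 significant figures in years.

5.4 yr

Residence time with respect to a single sink: τ = M / F_sink.
τ = 24390 / 4531 = 5.383 yr.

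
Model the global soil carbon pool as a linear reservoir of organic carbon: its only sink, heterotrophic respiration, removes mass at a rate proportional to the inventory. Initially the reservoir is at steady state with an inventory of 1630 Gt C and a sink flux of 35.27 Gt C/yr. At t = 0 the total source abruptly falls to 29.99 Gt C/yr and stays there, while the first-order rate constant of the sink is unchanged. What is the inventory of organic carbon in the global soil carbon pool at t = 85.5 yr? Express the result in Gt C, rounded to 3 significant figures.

1420 Gt C

The sink rate constant is k = F₀/M₀ = 35.27/1630 = 0.02164 yr⁻¹.
Solving dM/dt = F₁ − kM with M(0) = M₀ gives M(t) = F₁/k + (M₀ − F₁/k)·e^(−kt).
F₁/k = 29.99/0.02164 = 1386.0 Gt C; kt = 0.02164 × 85.5 = 1.850, e^(−kt) = 0.1572.
M(85.5) = 1386.0 + (1630 − 1386.0) × 0.1572 = 1386.0 + 38.37 = 1424.4 Gt C.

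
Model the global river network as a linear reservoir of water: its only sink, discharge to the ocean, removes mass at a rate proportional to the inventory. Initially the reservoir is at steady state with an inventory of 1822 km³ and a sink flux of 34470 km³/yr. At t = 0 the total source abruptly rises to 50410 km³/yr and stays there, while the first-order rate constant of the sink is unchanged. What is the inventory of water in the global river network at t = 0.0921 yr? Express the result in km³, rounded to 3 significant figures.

Residence time τ = M₀/F₀ = 0.05286 yr. The eventual steady state is M_∞ = M₀·(F₁/F₀) = 1822 × 50410/34470 = 2664.5 km³.
The anomaly ΔM(t) = M(t) − M_∞ decays as ΔM₀·e^(−t/τ) with ΔM₀ = 1822 − 2664.5 = −842.5 km³.
At t = 0.0921 yr, e^(−t/τ) = e^(−1.742) = 0.1751, so ΔM = −147.5 km³ and M = 2664.5 − 147.5 = 2517.0 km³.

2520 km³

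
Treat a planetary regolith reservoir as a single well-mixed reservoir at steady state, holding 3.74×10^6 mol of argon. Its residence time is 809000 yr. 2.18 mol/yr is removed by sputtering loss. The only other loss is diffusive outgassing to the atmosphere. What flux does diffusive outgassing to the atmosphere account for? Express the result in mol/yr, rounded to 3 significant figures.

Total removal F = M/τ = 3.74×10^6 / 809000 = 4.623 mol/yr.
Diffusive outgassing to the atmosphere = F − (2.18) = 4.623 − 2.180 = 2.443 mol/yr.

2.44 mol/yr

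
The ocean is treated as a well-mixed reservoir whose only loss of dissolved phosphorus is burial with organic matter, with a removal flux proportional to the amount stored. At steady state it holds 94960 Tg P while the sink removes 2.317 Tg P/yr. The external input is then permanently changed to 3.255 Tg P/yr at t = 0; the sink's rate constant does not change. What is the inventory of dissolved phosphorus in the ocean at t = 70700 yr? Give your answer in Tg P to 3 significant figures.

τ = M₀/F₀ = 94960/2.317 = 40980 yr; rate constant k = 1/τ.
New steady state M_∞ = F₁/k = F₁·τ = 3.255 × 40980 = 133400 Tg P.
M(t) = M_∞ + (M₀ − M_∞)·e^(−t/τ); t/τ = 70700/40980 = 1.725, so e^(−t/τ) = 0.1782.
M(t) = 133400 − 38440 × 0.1782 = 126550 Tg P.

127000 Tg P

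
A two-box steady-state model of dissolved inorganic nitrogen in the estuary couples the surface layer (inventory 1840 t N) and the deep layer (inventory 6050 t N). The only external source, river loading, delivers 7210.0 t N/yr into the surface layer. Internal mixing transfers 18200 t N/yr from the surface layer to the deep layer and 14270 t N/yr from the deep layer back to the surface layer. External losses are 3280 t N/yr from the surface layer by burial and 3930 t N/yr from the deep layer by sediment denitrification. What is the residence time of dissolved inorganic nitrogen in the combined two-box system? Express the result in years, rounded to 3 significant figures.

1.09 yr

Treat the two boxes together as one reservoir: the mixing fluxes between them are internal recycling, so τ = ΣM / Σ(external losses).
M_total = 1840 + 6050 = 7890.0 t N.
ΣF_external_out = 3280 + 3930 = 7210.0 t N/yr.
τ = M_total / ΣF_ext = 7890.0 / 7210.0 = 1.094 yr.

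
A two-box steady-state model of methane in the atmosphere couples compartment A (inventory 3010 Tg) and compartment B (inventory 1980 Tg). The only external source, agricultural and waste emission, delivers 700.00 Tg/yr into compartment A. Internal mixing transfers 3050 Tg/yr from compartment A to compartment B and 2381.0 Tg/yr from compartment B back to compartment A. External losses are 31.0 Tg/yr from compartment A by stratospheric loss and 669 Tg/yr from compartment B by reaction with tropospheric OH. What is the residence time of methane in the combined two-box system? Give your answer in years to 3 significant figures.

For the system as a whole, the A↔B exchange is internal and contributes nothing to the throughput; only the external sinks remove mass.
M_total = 3010 + 1980 = 4990.0 Tg.
ΣF_external_out = 31.0 + 669 = 700.00 Tg/yr.
τ = M_total / ΣF_ext = 4990.0 / 700.00 = 7.129 yr.

7.13 yr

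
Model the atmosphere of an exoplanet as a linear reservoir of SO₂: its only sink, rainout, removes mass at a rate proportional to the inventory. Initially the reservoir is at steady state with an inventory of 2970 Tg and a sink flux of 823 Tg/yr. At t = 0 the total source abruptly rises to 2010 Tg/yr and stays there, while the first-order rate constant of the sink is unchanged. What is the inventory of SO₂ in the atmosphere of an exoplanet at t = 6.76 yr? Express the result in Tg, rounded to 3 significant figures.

6600 Tg

Residence time τ = M₀/F₀ = 3.609 yr. The eventual steady state is M_∞ = M₀·(F₁/F₀) = 2970 × 2010/823 = 7253.6 Tg.
The anomaly ΔM(t) = M(t) − M_∞ decays as ΔM₀·e^(−t/τ) with ΔM₀ = 2970 − 7253.6 = −4284 Tg.
At t = 6.76 yr, e^(−t/τ) = e^(−1.873) = 0.1536, so ΔM = −658.1 Tg and M = 7253.6 − 658.1 = 6595.5 Tg.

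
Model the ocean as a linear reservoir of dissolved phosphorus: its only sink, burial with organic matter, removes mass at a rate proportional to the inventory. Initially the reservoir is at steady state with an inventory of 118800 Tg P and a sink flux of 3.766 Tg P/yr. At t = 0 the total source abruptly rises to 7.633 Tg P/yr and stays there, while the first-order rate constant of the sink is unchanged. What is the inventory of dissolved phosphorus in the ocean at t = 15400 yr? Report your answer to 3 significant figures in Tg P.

The sink rate constant is k = F₀/M₀ = 3.766/118800 = 3.170×10^-5 yr⁻¹.
Solving dM/dt = F₁ − kM with M(0) = M₀ gives M(t) = F₁/k + (M₀ − F₁/k)·e^(−kt).
F₁/k = 7.633/3.170×10^-5 = 240790 Tg P; kt = 3.170×10^-5 × 15400 = 0.4882, e^(−kt) = 0.6137.
M(15400) = 240790 + (118800 − 240790) × 0.6137 = 240790 − 74870 = 165920 Tg P.

166000 Tg P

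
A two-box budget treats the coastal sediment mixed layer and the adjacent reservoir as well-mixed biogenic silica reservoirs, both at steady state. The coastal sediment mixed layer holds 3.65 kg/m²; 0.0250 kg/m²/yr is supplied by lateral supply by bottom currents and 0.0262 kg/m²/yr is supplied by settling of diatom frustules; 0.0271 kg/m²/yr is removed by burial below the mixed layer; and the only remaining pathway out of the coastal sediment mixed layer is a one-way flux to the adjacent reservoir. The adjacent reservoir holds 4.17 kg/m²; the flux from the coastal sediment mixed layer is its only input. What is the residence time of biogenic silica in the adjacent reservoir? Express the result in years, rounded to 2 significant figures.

170 yr

Balance the coastal sediment mixed layer: ΣF_in = 0.0250 + 0.0262 = 0.051200 kg/m²/yr.
Flux to the adjacent reservoir = ΣF_in − (0.0271) = 0.024100 kg/m²/yr.
At steady state the output of the adjacent reservoir equals its input, 0.024100 kg/m²/yr.
τ = M / F = 4.17 / 0.024100 = 173.0 yr.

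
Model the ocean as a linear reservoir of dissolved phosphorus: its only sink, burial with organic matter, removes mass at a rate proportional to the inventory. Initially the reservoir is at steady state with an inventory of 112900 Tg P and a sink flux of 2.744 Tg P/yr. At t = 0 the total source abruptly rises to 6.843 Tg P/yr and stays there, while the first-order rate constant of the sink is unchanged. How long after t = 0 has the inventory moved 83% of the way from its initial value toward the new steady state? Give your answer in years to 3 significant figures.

τ = M₀/F₀ = 112900/2.744 = 41140 yr.
The remaining gap fraction is e^(−t/τ); 83% covered ⇒ e^(−t/τ) = 0.170.
t = −τ ln(0.170) = 41140 × 1.772 = 72910 yr.

72900 yr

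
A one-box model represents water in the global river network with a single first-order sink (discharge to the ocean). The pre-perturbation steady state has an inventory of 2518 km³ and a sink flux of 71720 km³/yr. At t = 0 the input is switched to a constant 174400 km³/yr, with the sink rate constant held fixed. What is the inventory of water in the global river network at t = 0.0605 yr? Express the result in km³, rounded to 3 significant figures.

5480 km³

Residence time τ = M₀/F₀ = 0.03511 yr. The eventual steady state is M_∞ = M₀·(F₁/F₀) = 2518 × 174400/71720 = 6123.0 km³.
The anomaly ΔM(t) = M(t) − M_∞ decays as ΔM₀·e^(−t/τ) with ΔM₀ = 2518 − 6123.0 = −3605 km³.
At t = 0.0605 yr, e^(−t/τ) = e^(−1.723) = 0.1785, so ΔM = −643.5 km³ and M = 6123.0 − 643.5 = 5479.5 km³.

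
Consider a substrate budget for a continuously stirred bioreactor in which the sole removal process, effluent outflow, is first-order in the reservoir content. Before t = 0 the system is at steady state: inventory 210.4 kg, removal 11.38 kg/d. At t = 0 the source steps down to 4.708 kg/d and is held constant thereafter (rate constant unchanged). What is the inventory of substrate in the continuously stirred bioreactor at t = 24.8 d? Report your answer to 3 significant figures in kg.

119 kg

The sink rate constant is k = F₀/M₀ = 11.38/210.4 = 0.05409 d⁻¹.
Solving dM/dt = F₁ − kM with M(0) = M₀ gives M(t) = F₁/k + (M₀ − F₁/k)·e^(−kt).
F₁/k = 4.708/0.05409 = 87.044 kg; kt = 0.05409 × 24.8 = 1.341, e^(−kt) = 0.2615.
M(24.8) = 87.044 + (210.4 − 87.044) × 0.2615 = 87.044 + 32.26 = 119.30 kg.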